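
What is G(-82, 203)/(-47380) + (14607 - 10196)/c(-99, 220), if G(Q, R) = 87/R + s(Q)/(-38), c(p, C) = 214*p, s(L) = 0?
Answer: -66500719/319388580 ≈ -0.20821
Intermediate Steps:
G(Q, R) = 87/R (G(Q, R) = 87/R + 0/(-38) = 87/R + 0*(-1/38) = 87/R + 0 = 87/R)
G(-82, 203)/(-47380) + (14607 - 10196)/c(-99, 220) = (87/203)/(-47380) + (14607 - 10196)/((214*(-99))) = (87*(1/203))*(-1/47380) + 4411/(-21186) = (3/7)*(-1/47380) + 4411*(-1/21186) = -3/331660 - 401/1926 = -66500719/319388580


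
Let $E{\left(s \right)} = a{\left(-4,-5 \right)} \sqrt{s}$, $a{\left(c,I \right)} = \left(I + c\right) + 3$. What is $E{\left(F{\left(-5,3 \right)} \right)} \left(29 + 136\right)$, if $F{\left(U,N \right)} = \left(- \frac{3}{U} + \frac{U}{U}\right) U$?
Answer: $- 1980 i \sqrt{2} \approx - 2800.1 i$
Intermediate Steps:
$a{\left(c,I \right)} = 3 + I + c$
$F{\left(U,N \right)} = U \left(1 - \frac{3}{U}\right)$ ($F{\left(U,N \right)} = \left(- \frac{3}{U} + 1\right) U = \left(1 - \frac{3}{U}\right) U = U \left(1 - \frac{3}{U}\right)$)
$E{\left(s \right)} = - 6 \sqrt{s}$ ($E{\left(s \right)} = \left(3 - 5 - 4\right) \sqrt{s} = - 6 \sqrt{s}$)
$E{\left(F{\left(-5,3 \right)} \right)} \left(29 + 136\right) = - 6 \sqrt{-3 - 5} \left(29 + 136\right) = - 6 \sqrt{-8} \cdot 165 = - 6 \cdot 2 i \sqrt{2} \cdot 165 = - 12 i \sqrt{2} \cdot 165 = - 1980 i \sqrt{2}$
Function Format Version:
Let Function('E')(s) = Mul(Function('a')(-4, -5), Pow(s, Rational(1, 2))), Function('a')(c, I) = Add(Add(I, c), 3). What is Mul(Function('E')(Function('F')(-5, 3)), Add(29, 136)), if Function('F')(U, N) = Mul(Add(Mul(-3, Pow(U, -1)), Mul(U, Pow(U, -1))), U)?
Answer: Mul(-1980, I, Pow(2, Rational(1, 2))) ≈ Mul(-2800.1, I)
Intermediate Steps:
Function('a')(c, I) = Add(3, I, c)
Function('F')(U, N) = Mul(U, Add(1, Mul(-3, Pow(U, -1)))) (Function('F')(U, N) = Mul(Add(Mul(-3, Pow(U, -1)), 1), U) = Mul(Add(1, Mul(-3, Pow(U, -1))), U) = Mul(U, Add(1, Mul(-3, Pow(U, -1)))))
Function('E')(s) = Mul(-6, Pow(s, Rational(1, 2))) (Function('E')(s) = Mul(Add(3, -5, -4), Pow(s, Rational(1, 2))) = Mul(-6, Pow(s, Rational(1, 2))))
Mul(Function('E')(Function('F')(-5, 3)), Add(29, 136)) = Mul(Mul(-6, Pow(Add(-3, -5), Rational(1, 2))), Add(29, 136)) = Mul(Mul(-6, Pow(-8, Rational(1, 2))), 165) = Mul(Mul(-6, Mul(2, I, Pow(2, Rational(1, 2)))), 165) = Mul(Mul(-12, I, Pow(2, Rational(1, 2))), 165) = Mul(-1980, I, Pow(2, Rational(1, 2)))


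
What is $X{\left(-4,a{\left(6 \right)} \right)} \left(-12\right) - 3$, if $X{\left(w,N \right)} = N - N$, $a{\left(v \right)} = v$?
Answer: $-3$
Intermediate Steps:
$X{\left(w,N \right)} = 0$
$X{\left(-4,a{\left(6 \right)} \right)} \left(-12\right) - 3 = 0 \left(-12\right) - 3 = 0 - 3 = -3$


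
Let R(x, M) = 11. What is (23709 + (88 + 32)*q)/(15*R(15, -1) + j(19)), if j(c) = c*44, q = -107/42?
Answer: 14893/637 ≈ 23.380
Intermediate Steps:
q = -107/42 (q = -107*1/42 = -107/42 ≈ -2.5476)
j(c) = 44*c
(23709 + (88 + 32)*q)/(15*R(15, -1) + j(19)) = (23709 + (88 + 32)*(-107/42))/(15*11 + 44*19) = (23709 + 120*(-107/42))/(165 + 836) = (23709 - 2140/7)/1001 = (163823/7)*(1/1001) = 14893/637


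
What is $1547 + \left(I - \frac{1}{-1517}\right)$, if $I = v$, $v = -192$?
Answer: $\frac{2055536}{1517} \approx 1355.0$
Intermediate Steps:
$I = -192$
$1547 + \left(I - \frac{1}{-1517}\right) = 1547 - \frac{291263}{1517} = \frac{2055536}{1517}$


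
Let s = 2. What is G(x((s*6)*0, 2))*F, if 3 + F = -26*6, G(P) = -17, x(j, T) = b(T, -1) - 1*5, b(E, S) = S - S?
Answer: 2703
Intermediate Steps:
b(E, S) = 0
x(j, T) = -5 (x(j, T) = 0 - 1*5 = 0 - 5 = -5)
F = -159 (F = -3 - 26*6 = -3 - 156 = -159)
G(x((s*6)*0, 2))*F = -17*(-159) = 2703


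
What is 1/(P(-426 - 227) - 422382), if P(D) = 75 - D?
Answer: -1/421654 ≈ -2.3716e-6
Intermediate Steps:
1/(P(-426 - 227) - 422382) = 1/((75 - (-426 - 227)) - 422382) = 1/((75 - 1*(-653)) - 422382) = 1/((75 + 653) - 422382) = 1/(728 - 422382) = 1/(-421654) = -1/421654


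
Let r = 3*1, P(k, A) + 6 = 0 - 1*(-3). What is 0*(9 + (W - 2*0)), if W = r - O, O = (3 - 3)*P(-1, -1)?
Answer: 0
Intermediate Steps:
P(k, A) = -3 (P(k, A) = -6 + (0 - 1*(-3)) = -6 + (0 + 3) = -6 + 3 = -3)
O = 0 (O = (3 - 3)*(-3) = 0*(-3) = 0)
r = 3
W = 3 (W = 3 - 1*0 = 3 + 0 = 3)
0*(9 + (W - 2*0)) = 0*(9 + (3 - 2*0)) = 0*(9 + (3 + 0)) = 0*(9 + 3) = 0*12 = 0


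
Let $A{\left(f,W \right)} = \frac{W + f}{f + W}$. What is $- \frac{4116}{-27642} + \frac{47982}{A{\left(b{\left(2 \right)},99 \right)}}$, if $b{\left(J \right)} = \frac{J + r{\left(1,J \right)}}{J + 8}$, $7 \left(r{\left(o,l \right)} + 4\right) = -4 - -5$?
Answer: $\frac{221053760}{4607} \approx 47982.0$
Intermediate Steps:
$r{\left(o,l \right)} = - \frac{27}{7}$ ($r{\left(o,l \right)} = -4 + \frac{-4 - -5}{7} = -4 + \frac{-4 + 5}{7} = -4 + \frac{1}{7} \cdot 1 = -4 + \frac{1}{7} = - \frac{27}{7}$)
$b{\left(J \right)} = \frac{- \frac{27}{7} + J}{8 + J}$ ($b{\left(J \right)} = \frac{J - \frac{27}{7}}{J + 8} = \frac{- \frac{27}{7} + J}{8 + J}$)
$A{\left(f,W \right)} = 1$ ($A{\left(f,W \right)} = \frac{W + f}{W + f} = 1$)
$- \frac{4116}{-27642} + \frac{47982}{A{\left(b{\left(2 \right)},99 \right)}} = - \frac{4116}{-27642} + \frac{47982}{1} = \left(-4116\right) \left(- \frac{1}{27642}\right) + 47982 \cdot 1 = \frac{686}{4607} + 47982 = \frac{221053760}{4607}$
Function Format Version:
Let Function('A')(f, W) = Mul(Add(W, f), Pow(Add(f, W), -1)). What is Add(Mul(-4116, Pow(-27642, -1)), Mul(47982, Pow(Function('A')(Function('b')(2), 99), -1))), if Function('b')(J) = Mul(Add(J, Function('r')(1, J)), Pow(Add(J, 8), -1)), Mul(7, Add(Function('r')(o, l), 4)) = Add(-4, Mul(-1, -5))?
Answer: Rational(221053760, 4607) ≈ 47982.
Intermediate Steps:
Function('r')(o, l) = Rational(-27, 7) (Function('r')(o, l) = Add(-4, Mul(Rational(1, 7), Add(-4, Mul(-1, -5)))) = Add(-4, Mul(Rational(1, 7), Add(-4, 5))) = Add(-4, Mul(Rational(1, 7), 1)) = Add(-4, Rational(1, 7)) = Rational(-27, 7))
Function('b')(J) = Mul(Pow(Add(8, J), -1), Add(Rational(-27, 7), J)) (Function('b')(J) = Mul(Add(J, Rational(-27, 7)), Pow(Add(J, 8), -1)) = Mul(Add(Rational(-27, 7), J), Pow(Add(8, J), -1)) = Mul(Pow(Add(8, J), -1), Add(Rational(-27, 7), J)))
Function('A')(f, W) = 1 (Function('A')(f, W) = Mul(Add(W, f), Pow(Add(W, f), -1)) = 1)
Add(Mul(-4116, Pow(-27642, -1)), Mul(47982, Pow(Function('A')(Function('b')(2), 99), -1))) = Add(Mul(-4116, Pow(-27642, -1)), Mul(47982, Pow(1, -1))) = Add(Mul(-4116, Rational(-1, 27642)), Mul(47982, 1)) = Add(Rational(686, 4607), 47982) = Rational(221053760, 4607)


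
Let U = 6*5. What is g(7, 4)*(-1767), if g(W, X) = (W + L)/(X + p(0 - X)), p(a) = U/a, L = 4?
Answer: 38874/7 ≈ 5553.4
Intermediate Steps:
U = 30
p(a) = 30/a
g(W, X) = (4 + W)/(X - 30/X) (g(W, X) = (W + 4)/(X + 30/(0 - X)) = (4 + W)/(X + 30/((-X))) = (4 + W)/(X + 30*(-1/X)) = (4 + W)/(X - 30/X))
g(7, 4)*(-1767) = (4*(4 + 7)/(-30 + 4**2))*(-1767) = (4*11/(-30 + 16))*(-1767) = (4*11/(-14))*(-1767) = (4*(-1/14)*11)*(-1767) = -22/7*(-1767) = 38874/7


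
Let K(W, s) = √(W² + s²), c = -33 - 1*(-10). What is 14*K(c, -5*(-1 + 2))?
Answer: 14*√554 ≈ 329.52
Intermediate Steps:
c = -23 (c = -33 + 10 = -23)
14*K(c, -5*(-1 + 2)) = 14*√((-23)² + (-5*(-1 + 2))²) = 14*√(529 + (-5*1)²) = 14*√(529 + (-5)²) = 14*√(529 + 25) = 14*√554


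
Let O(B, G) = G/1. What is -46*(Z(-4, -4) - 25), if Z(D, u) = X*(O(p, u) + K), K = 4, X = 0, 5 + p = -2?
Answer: 1150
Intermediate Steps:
p = -7 (p = -5 - 2 = -7)
O(B, G) = G (O(B, G) = G*1 = G)
Z(D, u) = 0 (Z(D, u) = 0*(u + 4) = 0*(4 + u) = 0)
-46*(Z(-4, -4) - 25) = -46*(0 - 25) = -46*(-25) = 1150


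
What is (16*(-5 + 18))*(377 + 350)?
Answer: 151216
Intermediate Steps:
(16*(-5 + 18))*(377 + 350) = (16*13)*727 = 208*727 = 151216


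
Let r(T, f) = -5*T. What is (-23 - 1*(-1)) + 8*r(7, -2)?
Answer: -302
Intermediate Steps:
(-23 - 1*(-1)) + 8*r(7, -2) = (-23 - 1*(-1)) + 8*(-5*7) = (-23 + 1) + 8*(-35) = -22 - 280 = -302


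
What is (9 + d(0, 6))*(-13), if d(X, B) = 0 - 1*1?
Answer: -104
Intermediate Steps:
d(X, B) = -1 (d(X, B) = 0 - 1 = -1)
(9 + d(0, 6))*(-13) = (9 - 1)*(-13) = 8*(-13) = -104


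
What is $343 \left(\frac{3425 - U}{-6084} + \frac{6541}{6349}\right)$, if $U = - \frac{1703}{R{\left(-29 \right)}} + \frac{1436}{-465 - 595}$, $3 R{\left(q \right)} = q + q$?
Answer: $\frac{14008803354833}{84814549560} \approx 165.17$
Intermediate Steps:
$R{\left(q \right)} = \frac{2 q}{3}$ ($R{\left(q \right)} = \frac{q + q}{3} = \frac{2 q}{3}$)
$U = \frac{1333063}{15370}$ ($U = - \frac{1703}{\frac{2}{3} \left(-29\right)} + \frac{1436}{-465 - 595} = - \frac{1703}{- \frac{58}{3}} + \frac{1436}{-1060} = \left(-1703\right) \left(- \frac{3}{58}\right) + 1436 \left(- \frac{1}{1060}\right) = \frac{5109}{58} - \frac{359}{265} = \frac{1333063}{15370} \approx 86.731$)
$343 \left(\frac{3425 - U}{-6084} + \frac{6541}{6349}\right) = 343 \left(\frac{3425 - \frac{1333063}{15370}}{-6084} + \frac{6541}{6349}\right) = 343 \left(\left(3425 - \frac{1333063}{15370}\right) \left(- \frac{1}{6084}\right) + 6541 \cdot \frac{1}{6349}\right) = 343 \left(\frac{51309187}{15370} \left(- \frac{1}{6084}\right) + \frac{6541}{6349}\right) = 343 \left(- \frac{51309187}{93511080} + \frac{6541}{6349}\right) = 343 \cdot \frac{285893946017}{593701846920} = \frac{14008803354833}{84814549560}$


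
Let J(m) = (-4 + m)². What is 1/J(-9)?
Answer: 1/169 ≈ 0.0059172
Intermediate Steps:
1/J(-9) = 1/((-4 - 9)²) = 1/((-13)²) = 1/169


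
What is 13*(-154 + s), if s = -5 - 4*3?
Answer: -2223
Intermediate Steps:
s = -17 (s = -5 - 12 = -17)
13*(-154 + s) = 13*(-154 - 17) = 13*(-171) = -2223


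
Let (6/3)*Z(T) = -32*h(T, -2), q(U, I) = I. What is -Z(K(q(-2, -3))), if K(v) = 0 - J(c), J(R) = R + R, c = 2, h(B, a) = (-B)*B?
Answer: -256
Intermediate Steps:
h(B, a) = -B**2
J(R) = 2*R
K(v) = -4 (K(v) = 0 - 2*2 = 0 - 1*4 = 0 - 4 = -4)
Z(T) = 16*T**2 (Z(T) = (-(-32)*T**2)/2 = (32*T**2)/2 = 16*T**2)
-Z(K(q(-2, -3))) = -16*(-4)**2 = -16*16 = -1*256 = -256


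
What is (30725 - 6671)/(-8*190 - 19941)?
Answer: -24054/21461 ≈ -1.1208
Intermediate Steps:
(30725 - 6671)/(-8*190 - 19941) = 24054/(-1520 - 19941) = 24054/(-21461) = 24054*(-1/21461) = -24054/21461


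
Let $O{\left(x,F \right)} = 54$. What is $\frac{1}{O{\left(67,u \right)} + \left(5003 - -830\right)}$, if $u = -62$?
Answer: $\frac{1}{5887} \approx 0.00016987$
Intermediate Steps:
$\frac{1}{O{\left(67,u \right)} + \left(5003 - -830\right)} = \frac{1}{54 + \left(5003 - -830\right)} = \frac{1}{54 + \left(5003 + 830\right)} = \frac{1}{54 + 5833} = \frac{1}{5887}$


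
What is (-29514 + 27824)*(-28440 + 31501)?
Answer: -5173090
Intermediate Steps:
(-29514 + 27824)*(-28440 + 31501) = -1690*3061 = -5173090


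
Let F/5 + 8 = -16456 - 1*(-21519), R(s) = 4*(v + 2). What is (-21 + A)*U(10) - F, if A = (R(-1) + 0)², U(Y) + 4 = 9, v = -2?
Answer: -25380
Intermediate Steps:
U(Y) = 5 (U(Y) = -4 + 9 = 5)
R(s) = 0 (R(s) = 4*(-2 + 2) = 4*0 = 0)
A = 0 (A = (0 + 0)² = 0² = 0)
F = 25275 (F = -40 + 5*(-16456 - 1*(-21519)) = -40 + 5*(-16456 + 21519) = -40 + 5*5063 = -40 + 25315 = 25275)
(-21 + A)*U(10) - F = (-21 + 0)*5 - 1*25275 = -21*5 - 25275 = -105 - 25275 = -25380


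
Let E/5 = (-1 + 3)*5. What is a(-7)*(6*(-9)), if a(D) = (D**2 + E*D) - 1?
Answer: 16308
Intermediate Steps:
E = 50 (E = 5*((-1 + 3)*5) = 5*(2*5) = 5*10 = 50)
a(D) = -1 + D**2 + 50*D (a(D) = (D**2 + 50*D) - 1 = -1 + D**2 + 50*D)
a(-7)*(6*(-9)) = (-1 + (-7)**2 + 50*(-7))*(6*(-9)) = (-1 + 49 - 350)*(-54) = -302*(-54) = 16308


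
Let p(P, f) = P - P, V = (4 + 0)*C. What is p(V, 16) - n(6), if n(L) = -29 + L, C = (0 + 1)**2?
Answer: 23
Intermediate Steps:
C = 1 (C = 1**2 = 1)
V = 4 (V = (4 + 0)*1 = 4*1 = 4)
p(P, f) = 0
p(V, 16) - n(6) = 0 - (-29 + 6) = 0 - 1*(-23) = 0 + 23 = 23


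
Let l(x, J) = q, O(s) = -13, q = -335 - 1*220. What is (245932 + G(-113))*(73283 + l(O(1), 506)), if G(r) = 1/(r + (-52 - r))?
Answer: 232519834266/13 ≈ 1.7886e+10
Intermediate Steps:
G(r) = -1/52 (G(r) = 1/(-52) = -1/52)
q = -555 (q = -335 - 220 = -555)
l(x, J) = -555
(245932 + G(-113))*(73283 + l(O(1), 506)) = (245932 - 1/52)*(73283 - 555) = (12788463/52)*72728 = 232519834266/13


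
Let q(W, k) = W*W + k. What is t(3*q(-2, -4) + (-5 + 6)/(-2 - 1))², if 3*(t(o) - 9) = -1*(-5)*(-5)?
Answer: 4/9 ≈ 0.44444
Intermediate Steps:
q(W, k) = k + W² (q(W, k) = W² + k = k + W²)
t(o) = ⅔ (t(o) = 9 + (-1*(-5)*(-5))/3 = 9 + (5*(-5))/3 = 9 + (⅓)*(-25) = 9 - 25/3 = ⅔)
t(3*q(-2, -4) + (-5 + 6)/(-2 - 1))² = (⅔)² = 4/9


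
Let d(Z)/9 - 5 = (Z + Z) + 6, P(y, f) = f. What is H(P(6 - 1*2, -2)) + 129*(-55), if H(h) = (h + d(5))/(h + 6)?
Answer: -28193/4 ≈ -7048.3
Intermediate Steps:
d(Z) = 99 + 18*Z (d(Z) = 45 + 9*((Z + Z) + 6) = 45 + 9*(2*Z + 6) = 45 + 9*(6 + 2*Z) = 45 + (54 + 18*Z) = 99 + 18*Z)
H(h) = (189 + h)/(6 + h) (H(h) = (h + (99 + 18*5))/(h + 6) = (h + (99 + 90))/(6 + h) = (h + 189)/(6 + h) = (189 + h)/(6 + h))
H(P(6 - 1*2, -2)) + 129*(-55) = (189 - 2)/(6 - 2) + 129*(-55) = 187/4 - 7095 = -28193/4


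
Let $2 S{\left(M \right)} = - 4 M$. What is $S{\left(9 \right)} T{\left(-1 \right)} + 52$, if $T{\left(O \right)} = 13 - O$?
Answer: $-200$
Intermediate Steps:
$S{\left(M \right)} = - 2 M$ ($S{\left(M \right)} = \frac{\left(-4\right) M}{2} = - 2 M$)
$S{\left(9 \right)} T{\left(-1 \right)} + 52 = \left(-2\right) 9 \left(13 - -1\right) + 52 = - 18 \left(13 + 1\right) + 52 = \left(-18\right) 14 + 52 = -252 + 52 = -200$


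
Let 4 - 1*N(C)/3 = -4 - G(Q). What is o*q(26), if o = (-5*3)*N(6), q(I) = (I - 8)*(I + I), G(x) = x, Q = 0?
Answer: -336960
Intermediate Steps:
N(C) = 24 (N(C) = 12 - 3*(-4 - 1*0) = 12 - 3*(-4 + 0) = 12 - 3*(-4) = 12 + 12 = 24)
q(I) = 2*I*(-8 + I) (q(I) = (-8 + I)*(2*I) = 2*I*(-8 + I))
o = -360 (o = -5*3*24 = -15*24 = -360)
o*q(26) = -720*26*(-8 + 26) = -720*26*18 = -360*936 = -336960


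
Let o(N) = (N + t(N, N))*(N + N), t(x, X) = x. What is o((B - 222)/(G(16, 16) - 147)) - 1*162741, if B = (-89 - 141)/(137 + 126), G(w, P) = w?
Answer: -193161322340045/1187009209 ≈ -1.6273e+5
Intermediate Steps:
B = -230/263 ≈ -0.87453
o(N) = 4*N² (o(N) = (N + N)*(N + N) = (2*N)*(2*N) = 4*N²)
o((B - 222)/(G(16, 16) - 147)) - 1*162741 = 4*((-230/263 - 222)/(16 - 147))² - 1*162741 = 4*(-58616/263/(-131))² - 162741 = 4*(-58616/263*(-1/131))² - 162741 = 4*(58616/34453)² - 162741 = 4*(3435835456/1187009209) - 162741 = 13743341824/1187009209 - 162741 = -193161322340045/1187009209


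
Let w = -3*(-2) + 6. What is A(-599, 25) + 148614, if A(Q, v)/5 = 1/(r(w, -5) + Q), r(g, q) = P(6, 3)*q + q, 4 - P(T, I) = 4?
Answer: 89762851/604 ≈ 1.4861e+5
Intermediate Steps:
P(T, I) = 0 (P(T, I) = 4 - 1*4 = 4 - 4 = 0)
w = 12 (w = 6 + 6 = 12)
r(g, q) = q (r(g, q) = 0*q + q = 0 + q = q)
A(Q, v) = 5/(-5 + Q)
A(-599, 25) + 148614 = 5/(-5 - 599) + 148614 = 5/(-604) + 148614 = 5*(-1/604) + 148614 = -5/604 + 148614 = 89762851/604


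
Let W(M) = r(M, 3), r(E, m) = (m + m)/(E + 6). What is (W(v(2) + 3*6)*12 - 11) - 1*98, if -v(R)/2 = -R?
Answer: -745/7 ≈ -106.43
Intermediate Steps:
v(R) = 2*R (v(R) = -(-2)*R = 2*R)
r(E, m) = 2*m/(6 + E) (r(E, m) = (2*m)/(6 + E) = 2*m/(6 + E))
W(M) = 6/(6 + M) (W(M) = 2*3/(6 + M) = 6/(6 + M))
(W(v(2) + 3*6)*12 - 11) - 1*98 = ((6/(6 + (2*2 + 3*6)))*12 - 11) - 1*98 = ((6/(6 + (4 + 18)))*12 - 11) - 98 = ((6/(6 + 22))*12 - 11) - 98 = ((6/28)*12 - 11) - 98 = ((6*(1/28))*12 - 11) - 98 = ((3/14)*12 - 11) - 98 = (18/7 - 11) - 98 = -59/7 - 98 = -745/7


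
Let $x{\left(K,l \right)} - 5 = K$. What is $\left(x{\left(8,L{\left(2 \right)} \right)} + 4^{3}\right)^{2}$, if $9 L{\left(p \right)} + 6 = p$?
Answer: $5929$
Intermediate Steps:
$L{\left(p \right)} = - \frac{2}{3} + \frac{p}{9}$
$x{\left(K,l \right)} = 5 + K$
$\left(x{\left(8,L{\left(2 \right)} \right)} + 4^{3}\right)^{2} = \left(\left(5 + 8\right) + 4^{3}\right)^{2} = \left(13 + 64\right)^{2} = 77^{2} = 5929$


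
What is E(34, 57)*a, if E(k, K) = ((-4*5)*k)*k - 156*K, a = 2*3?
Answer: -192072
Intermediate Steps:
a = 6
E(k, K) = -156*K - 20*k**2 (E(k, K) = (-20*k)*k - 156*K = -20*k**2 - 156*K = -156*K - 20*k**2)
E(34, 57)*a = (-156*57 - 20*34**2)*6 = (-8892 - 20*1156)*6 = (-8892 - 23120)*6 = -32012*6 = -192072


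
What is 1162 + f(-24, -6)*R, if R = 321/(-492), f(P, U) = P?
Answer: 48284/41 ≈ 1177.7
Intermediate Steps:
R = -107/164 (R = 321*(-1/492) = -107/164 ≈ -0.65244)
1162 + f(-24, -6)*R = 1162 - 24*(-107/164) = 1162 + 642/41 = 48284/41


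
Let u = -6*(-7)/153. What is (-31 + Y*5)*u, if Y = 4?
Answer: -154/51 ≈ -3.0196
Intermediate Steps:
u = 14/51 (u = 42*(1/153) = 14/51 ≈ 0.27451)
(-31 + Y*5)*u = (-31 + 4*5)*(14/51) = (-31 + 20)*(14/51) = -11*14/51 = -154/51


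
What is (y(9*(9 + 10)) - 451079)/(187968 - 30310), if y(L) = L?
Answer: -13262/4637 ≈ -2.8600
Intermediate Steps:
(y(9*(9 + 10)) - 451079)/(187968 - 30310) = (9*(9 + 10) - 451079)/(187968 - 30310) = (9*19 - 451079)/157658 = (171 - 451079)*(1/157658) = -450908*1/157658 = -13262/4637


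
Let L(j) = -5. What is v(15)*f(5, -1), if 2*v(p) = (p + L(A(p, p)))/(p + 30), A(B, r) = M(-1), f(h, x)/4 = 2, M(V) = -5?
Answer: 8/9 ≈ 0.88889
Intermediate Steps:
f(h, x) = 8 (f(h, x) = 4*2 = 8)
A(B, r) = -5
v(p) = (-5 + p)/(2*(30 + p)) (v(p) = ((p - 5)/(p + 30))/2 = ((-5 + p)/(30 + p))/2 = (-5 + p)/(2*(30 + p)))
v(15)*f(5, -1) = ((-5 + 15)/(2*(30 + 15)))*8 = ((½)*10/45)*8 = ((½)*(1/45)*10)*8 = (⅑)*8 = 8/9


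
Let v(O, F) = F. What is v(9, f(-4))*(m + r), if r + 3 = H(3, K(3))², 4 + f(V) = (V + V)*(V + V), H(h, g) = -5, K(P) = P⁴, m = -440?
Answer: -25080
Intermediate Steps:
f(V) = -4 + 4*V² (f(V) = -4 + (V + V)*(V + V) = -4 + (2*V)*(2*V) = -4 + 4*V²)
r = 22 (r = -3 + (-5)² = -3 + 25 = 22)
v(9, f(-4))*(m + r) = (-4 + 4*(-4)²)*(-440 + 22) = (-4 + 4*16)*(-418) = (-4 + 64)*(-418) = 60*(-418) = -25080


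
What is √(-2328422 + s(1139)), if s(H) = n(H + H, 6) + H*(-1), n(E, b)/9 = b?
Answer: I*√2329507 ≈ 1526.3*I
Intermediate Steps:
n(E, b) = 9*b
s(H) = 54 - H (s(H) = 9*6 + H*(-1) = 54 - H)
√(-2328422 + s(1139)) = √(-2328422 + (54 - 1*1139)) = √(-2328422 + (54 - 1139)) = √(-2328422 - 1085) = √(-2329507) = I*√2329507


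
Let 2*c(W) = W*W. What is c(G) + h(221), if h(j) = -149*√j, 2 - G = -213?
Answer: 46225/2 - 149*√221 ≈ 20897.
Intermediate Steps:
G = 215 (G = 2 - 1*(-213) = 2 + 213 = 215)
c(W) = W²/2 (c(W) = (W*W)/2 = W²/2)
c(G) + h(221) = (½)*215² - 149*√221 = (½)*46225 - 149*√221 = 46225/2 - 149*√221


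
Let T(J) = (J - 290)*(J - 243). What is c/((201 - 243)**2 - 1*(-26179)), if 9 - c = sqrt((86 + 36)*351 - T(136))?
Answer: 9/27943 - 2*sqrt(6586)/27943 ≈ -0.0054865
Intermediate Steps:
T(J) = (-290 + J)*(-243 + J)
c = 9 - 2*sqrt(6586) (c = 9 - sqrt((86 + 36)*351 - (70470 + 136**2 - 533*136)) = 9 - sqrt(122*351 - (70470 + 18496 - 72488)) = 9 - sqrt(42822 - 1*16478) = 9 - sqrt(42822 - 16478) = 9 - sqrt(26344) = 9 - 2*sqrt(6586) ≈ -153.31)
c/((201 - 243)**2 - 1*(-26179)) = (9 - 2*sqrt(6586))/((201 - 243)**2 - 1*(-26179)) = (9 - 2*sqrt(6586))/((-42)**2 + 26179) = (9 - 2*sqrt(6586))/(1764 + 26179) = (9 - 2*sqrt(6586))/27943 = (9 - 2*sqrt(6586))*(1/27943) = 9/27943 - 2*sqrt(6586)/27943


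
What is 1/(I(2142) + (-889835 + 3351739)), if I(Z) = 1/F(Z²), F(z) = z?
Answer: 4588164/11295619304257 ≈ 4.0619e-7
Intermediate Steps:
I(Z) = Z⁻² (I(Z) = 1/(Z²) = Z⁻²)
1/(I(2142) + (-889835 + 3351739)) = 1/(2142⁻² + (-889835 + 3351739)) = 1/(1/4588164 + 2461904) = 1/(11295619304257/4588164) = 4588164/11295619304257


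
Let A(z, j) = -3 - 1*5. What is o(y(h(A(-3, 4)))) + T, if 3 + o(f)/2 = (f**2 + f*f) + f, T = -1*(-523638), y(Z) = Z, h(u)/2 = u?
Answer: 524624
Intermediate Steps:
A(z, j) = -8 (A(z, j) = -3 - 5 = -8)
h(u) = 2*u
T = 523638
o(f) = -6 + 2*f + 4*f**2 (o(f) = -6 + 2*((f**2 + f*f) + f) = -6 + 2*((f**2 + f**2) + f) = -6 + 2*(2*f**2 + f) = -6 + 2*(f + 2*f**2) = -6 + (2*f + 4*f**2) = -6 + 2*f + 4*f**2)
o(y(h(A(-3, 4)))) + T = (-6 + 2*(2*(-8)) + 4*(2*(-8))**2) + 523638 = (-6 + 2*(-16) + 4*(-16)**2) + 523638 = (-6 - 32 + 4*256) + 523638 = (-6 - 32 + 1024) + 523638 = 986 + 523638 = 524624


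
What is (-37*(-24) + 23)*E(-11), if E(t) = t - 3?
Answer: -12754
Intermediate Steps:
E(t) = -3 + t
(-37*(-24) + 23)*E(-11) = (-37*(-24) + 23)*(-3 - 11) = (888 + 23)*(-14) = 911*(-14) = -12754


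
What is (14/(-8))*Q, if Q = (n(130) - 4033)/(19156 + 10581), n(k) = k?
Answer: 27321/118948 ≈ 0.22969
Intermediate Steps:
Q = -3903/29737 (Q = (130 - 4033)/(19156 + 10581) = -3903/29737 ≈ -0.13125)
(14/(-8))*Q = (14/(-8))*(-3903/29737) = (14*(-1/8))*(-3903/29737) = -7/4*(-3903/29737) = 27321/118948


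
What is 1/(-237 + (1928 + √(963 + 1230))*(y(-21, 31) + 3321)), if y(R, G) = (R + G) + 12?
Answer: 6445067/41514380436232 - 3343*√2193/41514380436232 ≈ 1.5148e-7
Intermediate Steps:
y(R, G) = 12 + G + R (y(R, G) = (G + R) + 12 = 12 + G + R)
1/(-237 + (1928 + √(963 + 1230))*(y(-21, 31) + 3321)) = 1/(-237 + (1928 + √(963 + 1230))*((12 + 31 - 21) + 3321)) = 1/(-237 + (1928 + √2193)*(22 + 3321)) = 1/(-237 + (1928 + √2193)*3343) = 1/(-237 + (6445304 + 3343*√2193)) = 1/(6445067 + 3343*√2193)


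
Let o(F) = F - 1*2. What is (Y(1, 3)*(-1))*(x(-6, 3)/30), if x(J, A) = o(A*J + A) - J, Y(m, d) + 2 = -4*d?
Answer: -77/15 ≈ -5.1333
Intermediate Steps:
o(F) = -2 + F (o(F) = F - 2 = -2 + F)
Y(m, d) = -2 - 4*d
x(J, A) = -2 + A - J + A*J (x(J, A) = (-2 + (A*J + A)) - J = (-2 + (A + A*J)) - J = (-2 + A + A*J) - J = -2 + A - J + A*J)
(Y(1, 3)*(-1))*(x(-6, 3)/30) = ((-2 - 4*3)*(-1))*((-2 - 1*(-6) + 3*(1 - 6))/30) = ((-2 - 12)*(-1))*((-2 + 6 + 3*(-5))*(1/30)) = (-14*(-1))*((-2 + 6 - 15)*(1/30)) = 14*(-11*1/30) = 14*(-11/30) = -77/15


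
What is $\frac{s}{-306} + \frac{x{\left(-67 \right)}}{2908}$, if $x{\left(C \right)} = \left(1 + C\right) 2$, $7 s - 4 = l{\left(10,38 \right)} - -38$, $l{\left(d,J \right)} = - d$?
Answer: $- \frac{46975}{778617} \approx -0.060331$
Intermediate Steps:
$s = \frac{32}{7}$ ($s = \frac{4}{7} + \frac{\left(-1\right) 10 - -38}{7} = \frac{4}{7} + \frac{-10 + 38}{7} = \frac{4}{7} + \frac{1}{7} \cdot 28 = \frac{4}{7} + 4 = \frac{32}{7} \approx 4.5714$)
$x{\left(C \right)} = 2 + 2 C$
$\frac{s}{-306} + \frac{x{\left(-67 \right)}}{2908} = \frac{32}{7 \left(-306\right)} + \frac{2 + 2 \left(-67\right)}{2908} = \frac{32}{7} \left(- \frac{1}{306}\right) + \left(2 - 134\right) \frac{1}{2908} = - \frac{16}{1071} - \frac{33}{727} = - \frac{46975}{778617}$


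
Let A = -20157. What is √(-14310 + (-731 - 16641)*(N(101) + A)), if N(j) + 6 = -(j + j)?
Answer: √353766470 ≈ 18809.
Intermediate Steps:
N(j) = -6 - 2*j (N(j) = -6 - (j + j) = -6 - 2*j)
√(-14310 + (-731 - 16641)*(N(101) + A)) = √(-14310 + (-731 - 16641)*((-6 - 2*101) - 20157)) = √(-14310 - 17372*((-6 - 202) - 20157)) = √(-14310 - 17372*(-208 - 20157)) = √(-14310 - 17372*(-20365)) = √(-14310 + 353780780) = √353766470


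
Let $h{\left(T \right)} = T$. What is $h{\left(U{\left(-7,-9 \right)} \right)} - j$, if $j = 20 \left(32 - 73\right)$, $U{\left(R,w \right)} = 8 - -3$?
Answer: $831$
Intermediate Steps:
$U{\left(R,w \right)} = 11$ ($U{\left(R,w \right)} = 8 + 3 = 11$)
$j = -820$ ($j = 20 \left(-41\right) = -820$)
$h{\left(U{\left(-7,-9 \right)} \right)} - j = 11 - -820 = 11 + 820 = 831$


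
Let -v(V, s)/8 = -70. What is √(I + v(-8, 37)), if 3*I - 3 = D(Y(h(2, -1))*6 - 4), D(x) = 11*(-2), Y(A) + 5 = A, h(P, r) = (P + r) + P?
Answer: √4983/3 ≈ 23.530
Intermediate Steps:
h(P, r) = r + 2*P
Y(A) = -5 + A
v(V, s) = 560 (v(V, s) = -8*(-70) = 560)
D(x) = -22
I = -19/3 (I = 1 + (⅓)*(-22) = 1 - 22/3 = -19/3 ≈ -6.3333)
√(I + v(-8, 37)) = √(-19/3 + 560) = √(1661/3) = √4983/3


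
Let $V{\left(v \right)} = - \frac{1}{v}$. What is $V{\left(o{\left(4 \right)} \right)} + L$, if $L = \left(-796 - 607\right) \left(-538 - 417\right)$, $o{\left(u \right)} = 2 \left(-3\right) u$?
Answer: $\frac{32156761}{24} \approx 1.3399 \cdot 10^{6}$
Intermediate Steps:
$o{\left(u \right)} = - 6 u$
$L = 1339865$ ($L = \left(-1403\right) \left(-955\right) = 1339865$)
$V{\left(o{\left(4 \right)} \right)} + L = - \frac{1}{\left(-6\right) 4} + 1339865 = - \frac{1}{-24} + 1339865 = \left(-1\right) \left(- \frac{1}{24}\right) + 1339865 = \frac{1}{24} + 1339865 = \frac{32156761}{24}$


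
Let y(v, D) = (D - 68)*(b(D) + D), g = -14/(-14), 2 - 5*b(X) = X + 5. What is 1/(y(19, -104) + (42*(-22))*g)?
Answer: 5/67448 ≈ 7.4131e-5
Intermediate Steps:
b(X) = -⅗ - X/5 (b(X) = ⅖ - (X + 5)/5 = ⅖ - (5 + X)/5 = ⅖ + (-1 - X/5) = -⅗ - X/5)
g = 1 (g = -14*(-1/14) = 1)
y(v, D) = (-68 + D)*(-⅗ + 4*D/5) (y(v, D) = (D - 68)*((-⅗ - D/5) + D) = (-68 + D)*(-⅗ + 4*D/5))
1/(y(19, -104) + (42*(-22))*g) = 1/((204/5 - 55*(-104) + (⅘)*(-104)²) + (42*(-22))*1) = 1/((204/5 + 5720 + (⅘)*10816) - 924*1) = 1/((204/5 + 5720 + 43264/5) - 924) = 1/(72068/5 - 924) = 1/(67448/5) = 5/67448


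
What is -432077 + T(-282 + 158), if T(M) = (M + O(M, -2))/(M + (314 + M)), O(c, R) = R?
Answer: -4752868/11 ≈ -4.3208e+5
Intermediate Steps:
T(M) = (-2 + M)/(314 + 2*M) (T(M) = (M - 2)/(M + (314 + M)) = (-2 + M)/(314 + 2*M))
-432077 + T(-282 + 158) = -432077 + (-2 + (-282 + 158))/(2*(157 + (-282 + 158))) = -432077 + (-2 - 124)/(2*(157 - 124)) = -432077 + (½)*(-126)/33 = -432077 + (½)*(1/33)*(-126) = -432077 - 21/11 = -4752868/11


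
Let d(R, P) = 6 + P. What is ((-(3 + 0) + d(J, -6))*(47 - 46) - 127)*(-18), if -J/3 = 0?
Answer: 2340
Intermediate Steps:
J = 0 (J = -3*0 = 0)
((-(3 + 0) + d(J, -6))*(47 - 46) - 127)*(-18) = ((-(3 + 0) + (6 - 6))*(47 - 46) - 127)*(-18) = ((-1*3 + 0)*1 - 127)*(-18) = ((-3 + 0)*1 - 127)*(-18) = (-3*1 - 127)*(-18) = (-3 - 127)*(-18) = -130*(-18) = 2340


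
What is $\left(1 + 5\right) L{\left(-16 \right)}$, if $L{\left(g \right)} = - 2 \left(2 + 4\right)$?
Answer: $-72$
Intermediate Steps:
$L{\left(g \right)} = -12$ ($L{\left(g \right)} = \left(-2\right) 6 = -12$)
$\left(1 + 5\right) L{\left(-16 \right)} = \left(1 + 5\right) \left(-12\right) = 6 \left(-12\right) = -72$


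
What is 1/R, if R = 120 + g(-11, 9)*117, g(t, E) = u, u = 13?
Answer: 1/1641 ≈ 0.00060938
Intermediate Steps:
g(t, E) = 13
R = 1641 (R = 120 + 13*117 = 120 + 1521 = 1641)
1/R = 1/1641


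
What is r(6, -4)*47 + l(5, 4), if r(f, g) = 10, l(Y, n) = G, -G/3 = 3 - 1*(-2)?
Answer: 455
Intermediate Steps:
G = -15 (G = -3*(3 - 1*(-2)) = -3*(3 + 2) = -3*5 = -15)
l(Y, n) = -15
r(6, -4)*47 + l(5, 4) = 10*47 - 15 = 470 - 15 = 455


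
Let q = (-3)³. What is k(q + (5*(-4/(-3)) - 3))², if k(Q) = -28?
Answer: 784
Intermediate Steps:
q = -27
k(q + (5*(-4/(-3)) - 3))² = (-28)² = 784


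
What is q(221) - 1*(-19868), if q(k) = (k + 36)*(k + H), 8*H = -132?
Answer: 144849/2 ≈ 72425.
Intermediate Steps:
H = -33/2 (H = (⅛)*(-132) = -33/2 ≈ -16.500)
q(k) = (36 + k)*(-33/2 + k) (q(k) = (k + 36)*(k - 33/2) = (36 + k)*(-33/2 + k))
q(221) - 1*(-19868) = (-594 + 221² + (39/2)*221) - 1*(-19868) = (-594 + 48841 + 8619/2) + 19868 = 105113/2 + 19868 = 144849/2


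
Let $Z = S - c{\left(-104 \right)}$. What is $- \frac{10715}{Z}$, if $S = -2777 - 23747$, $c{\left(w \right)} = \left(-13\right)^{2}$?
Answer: $\frac{10715}{26693} \approx 0.40142$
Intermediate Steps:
$c{\left(w \right)} = 169$
$S = -26524$
$Z = -26693$ ($Z = -26524 - 169 = -26693$)
$- \frac{10715}{Z} = - \frac{10715}{-26693} = \left(-10715\right) \left(- \frac{1}{26693}\right) = \frac{10715}{26693}$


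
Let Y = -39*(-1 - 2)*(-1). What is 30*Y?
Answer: -3510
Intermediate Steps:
Y = -117 (Y = -(-117)*(-1) = -39*3 = -117)
30*Y = 30*(-117) = -3510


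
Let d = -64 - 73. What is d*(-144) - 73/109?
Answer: 2150279/109 ≈ 19727.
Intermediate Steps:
d = -137
d*(-144) - 73/109 = -137*(-144) - 73/109 = 19728 - 73*1/109 = 19728 - 73/109 = 2150279/109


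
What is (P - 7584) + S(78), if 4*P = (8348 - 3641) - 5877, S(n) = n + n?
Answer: -15441/2 ≈ -7720.5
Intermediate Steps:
S(n) = 2*n
P = -585/2 (P = ((8348 - 3641) - 5877)/4 = (4707 - 5877)/4 = (¼)*(-1170) = -585/2 ≈ -292.50)
(P - 7584) + S(78) = (-585/2 - 7584) + 2*78 = -15753/2 + 156 = -15441/2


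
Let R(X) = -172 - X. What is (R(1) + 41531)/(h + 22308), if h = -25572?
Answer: -6893/544 ≈ -12.671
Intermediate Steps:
(R(1) + 41531)/(h + 22308) = ((-172 - 1*1) + 41531)/(-25572 + 22308) = ((-172 - 1) + 41531)/(-3264) = (-173 + 41531)*(-1/3264) = 41358*(-1/3264) = -6893/544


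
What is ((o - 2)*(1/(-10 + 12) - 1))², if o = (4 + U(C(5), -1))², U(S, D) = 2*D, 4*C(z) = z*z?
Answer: 1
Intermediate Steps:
C(z) = z²/4 (C(z) = (z*z)/4 = z²/4)
o = 4 (o = (4 + 2*(-1))² = (4 - 2)² = 2² = 4)
((o - 2)*(1/(-10 + 12) - 1))² = ((4 - 2)*(1/(-10 + 12) - 1))² = (2*(1/2 - 1))² = (2*(½ - 1))² = (2*(-½))² = (-1)² = 1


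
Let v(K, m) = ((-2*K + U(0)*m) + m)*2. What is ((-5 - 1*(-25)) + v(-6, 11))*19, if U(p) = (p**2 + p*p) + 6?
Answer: 3762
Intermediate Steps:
U(p) = 6 + 2*p**2 (U(p) = (p**2 + p**2) + 6 = 2*p**2 + 6 = 6 + 2*p**2)
v(K, m) = -4*K + 14*m (v(K, m) = ((-2*K + (6 + 2*0**2)*m) + m)*2 = ((-2*K + (6 + 2*0)*m) + m)*2 = ((-2*K + (6 + 0)*m) + m)*2 = ((-2*K + 6*m) + m)*2 = (-2*K + 7*m)*2 = -4*K + 14*m)
((-5 - 1*(-25)) + v(-6, 11))*19 = ((-5 - 1*(-25)) + (-4*(-6) + 14*11))*19 = ((-5 + 25) + (24 + 154))*19 = (20 + 178)*19 = 198*19 = 3762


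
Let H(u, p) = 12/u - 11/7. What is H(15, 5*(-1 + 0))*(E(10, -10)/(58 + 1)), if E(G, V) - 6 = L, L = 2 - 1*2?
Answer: -162/2065 ≈ -0.078450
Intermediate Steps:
L = 0 (L = 2 - 2 = 0)
E(G, V) = 6 (E(G, V) = 6 + 0 = 6)
H(u, p) = -11/7 + 12/u (H(u, p) = 12/u - 11*⅐ = 12/u - 11/7 = -11/7 + 12/u)
H(15, 5*(-1 + 0))*(E(10, -10)/(58 + 1)) = (-11/7 + 12/15)*(6/(58 + 1)) = (-11/7 + 12*(1/15))*(6/59) = (-11/7 + ⅘)*(6*(1/59)) = -27/35*6/59 = -162/2065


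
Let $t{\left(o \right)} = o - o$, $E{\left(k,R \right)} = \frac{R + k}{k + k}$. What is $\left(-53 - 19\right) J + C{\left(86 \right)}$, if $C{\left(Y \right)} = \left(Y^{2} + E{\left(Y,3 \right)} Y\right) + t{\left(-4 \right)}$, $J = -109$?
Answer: $\frac{30577}{2} \approx 15289.0$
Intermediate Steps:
$E{\left(k,R \right)} = \frac{R + k}{2 k}$
$t{\left(o \right)} = 0$
$C{\left(Y \right)} = \frac{3}{2} + Y^{2} + \frac{Y}{2}$ ($C{\left(Y \right)} = \left(Y^{2} + \frac{3 + Y}{2 Y} Y\right) + 0 = \left(Y^{2} + \left(\frac{3}{2} + \frac{Y}{2}\right)\right) + 0 = \left(\frac{3}{2} + Y^{2} + \frac{Y}{2}\right) + 0 = \frac{3}{2} + Y^{2} + \frac{Y}{2}$)
$\left(-53 - 19\right) J + C{\left(86 \right)} = \left(-53 - 19\right) \left(-109\right) + \left(\frac{3}{2} + 86^{2} + \frac{1}{2} \cdot 86\right) = \left(-72\right) \left(-109\right) + \left(\frac{3}{2} + 7396 + 43\right) = 7848 + \frac{14881}{2} = \frac{30577}{2}$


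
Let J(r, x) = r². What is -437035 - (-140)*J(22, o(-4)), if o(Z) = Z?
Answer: -369275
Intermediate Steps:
-437035 - (-140)*J(22, o(-4)) = -437035 - (-140)*22² = -437035 - (-140)*484 = -437035 - 1*(-67760) = -437035 + 67760 = -369275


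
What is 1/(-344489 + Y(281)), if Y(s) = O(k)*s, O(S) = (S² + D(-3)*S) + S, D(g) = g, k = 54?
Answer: 1/444559 ≈ 2.2494e-6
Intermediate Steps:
O(S) = S² - 2*S (O(S) = (S² - 3*S) + S = S² - 2*S)
Y(s) = 2808*s (Y(s) = (54*(-2 + 54))*s = (54*52)*s = 2808*s)
1/(-344489 + Y(281)) = 1/(-344489 + 2808*281) = 1/(-344489 + 789048) = 1/444559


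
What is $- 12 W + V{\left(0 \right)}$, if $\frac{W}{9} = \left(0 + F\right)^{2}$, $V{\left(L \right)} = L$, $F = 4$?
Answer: $-1728$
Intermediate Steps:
$W = 144$ ($W = 9 \left(0 + 4\right)^{2} = 9 \cdot 4^{2} = 9 \cdot 16 = 144$)
$- 12 W + V{\left(0 \right)} = \left(-12\right) 144 + 0 = -1728 + 0 = -1728$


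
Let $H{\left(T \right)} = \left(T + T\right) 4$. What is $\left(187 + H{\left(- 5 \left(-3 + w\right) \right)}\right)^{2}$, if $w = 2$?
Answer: $51529$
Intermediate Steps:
$H{\left(T \right)} = 8 T$ ($H{\left(T \right)} = 2 T 4 = 8 T$)
$\left(187 + H{\left(- 5 \left(-3 + w\right) \right)}\right)^{2} = \left(187 + 8 \left(- 5 \left(-3 + 2\right)\right)\right)^{2} = \left(187 + 8 \left(\left(-5\right) \left(-1\right)\right)\right)^{2} = \left(187 + 8 \cdot 5\right)^{2} = \left(187 + 40\right)^{2} = 227^{2} = 51529$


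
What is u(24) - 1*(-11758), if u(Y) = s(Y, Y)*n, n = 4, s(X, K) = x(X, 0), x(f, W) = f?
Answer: 11854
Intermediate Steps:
s(X, K) = X
u(Y) = 4*Y (u(Y) = Y*4 = 4*Y)
u(24) - 1*(-11758) = 4*24 - 1*(-11758) = 96 + 11758 = 11854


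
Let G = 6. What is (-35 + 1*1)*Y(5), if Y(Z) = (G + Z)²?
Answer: -4114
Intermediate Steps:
Y(Z) = (6 + Z)²
(-35 + 1*1)*Y(5) = (-35 + 1*1)*(6 + 5)² = (-35 + 1)*11² = -34*121 = -4114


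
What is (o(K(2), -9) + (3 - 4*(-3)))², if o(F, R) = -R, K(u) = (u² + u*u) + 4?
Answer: 576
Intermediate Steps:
K(u) = 4 + 2*u² (K(u) = (u² + u²) + 4 = 2*u² + 4 = 4 + 2*u²)
(o(K(2), -9) + (3 - 4*(-3)))² = (-1*(-9) + (3 - 4*(-3)))² = (9 + (3 + 12))² = (9 + 15)² = 24² = 576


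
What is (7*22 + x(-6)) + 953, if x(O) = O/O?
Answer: 1108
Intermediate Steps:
x(O) = 1
(7*22 + x(-6)) + 953 = (7*22 + 1) + 953 = (154 + 1) + 953 = 155 + 953 = 1108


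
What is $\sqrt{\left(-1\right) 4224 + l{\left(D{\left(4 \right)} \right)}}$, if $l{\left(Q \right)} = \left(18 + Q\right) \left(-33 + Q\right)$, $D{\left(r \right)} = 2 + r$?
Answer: $2 i \sqrt{1218} \approx 69.8 i$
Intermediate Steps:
$l{\left(Q \right)} = \left(-33 + Q\right) \left(18 + Q\right)$
$\sqrt{\left(-1\right) 4224 + l{\left(D{\left(4 \right)} \right)}} = \sqrt{\left(-1\right) 4224 - \left(594 - \left(2 + 4\right)^{2} + 15 \left(2 + 4\right)\right)} = \sqrt{-4224 - \left(684 - 36\right)} = \sqrt{-4224 - 648} = \sqrt{-4872} = 2 i \sqrt{1218}$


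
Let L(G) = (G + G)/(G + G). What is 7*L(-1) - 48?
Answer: -41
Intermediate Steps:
L(G) = 1 (L(G) = (2*G)/((2*G)) = (2*G)*(1/(2*G)) = 1)
7*L(-1) - 48 = 7*1 - 48 = 7 - 48 = -41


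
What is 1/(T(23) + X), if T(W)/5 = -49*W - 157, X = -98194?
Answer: -1/104614 ≈ -9.5589e-6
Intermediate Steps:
T(W) = -785 - 245*W (T(W) = 5*(-49*W - 157) = 5*(-157 - 49*W) = -785 - 245*W)
1/(T(23) + X) = 1/((-785 - 245*23) - 98194) = 1/((-785 - 5635) - 98194) = 1/(-6420 - 98194) = 1/(-104614) = -1/104614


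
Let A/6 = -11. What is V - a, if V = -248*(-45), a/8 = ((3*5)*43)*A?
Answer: 351720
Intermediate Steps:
A = -66 (A = 6*(-11) = -66)
a = -340560 (a = 8*(((3*5)*43)*(-66)) = 8*((15*43)*(-66)) = 8*(645*(-66)) = 8*(-42570) = -340560)
V = 11160
V - a = 11160 - 1*(-340560) = 11160 + 340560 = 351720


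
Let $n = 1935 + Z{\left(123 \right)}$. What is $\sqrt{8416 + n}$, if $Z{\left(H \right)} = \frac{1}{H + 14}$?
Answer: $\frac{2 \sqrt{48569514}}{137} \approx 101.74$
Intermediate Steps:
$Z{\left(H \right)} = \frac{1}{14 + H}$
$n = \frac{265096}{137}$ ($n = 1935 + \frac{1}{14 + 123} = 1935 + \frac{1}{137} = \frac{265096}{137} \approx 1935.0$)
$\sqrt{8416 + n} = \sqrt{8416 + \frac{265096}{137}} = \sqrt{\frac{1418088}{137}} = \frac{2 \sqrt{48569514}}{137}$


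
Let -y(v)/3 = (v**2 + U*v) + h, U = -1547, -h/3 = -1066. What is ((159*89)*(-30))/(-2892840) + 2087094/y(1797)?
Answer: -7585271887/5453581968 ≈ -1.3909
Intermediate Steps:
h = 3198 (h = -3*(-1066) = 3198)
y(v) = -9594 - 3*v**2 + 4641*v (y(v) = -3*((v**2 - 1547*v) + 3198) = -3*(3198 + v**2 - 1547*v) = -9594 - 3*v**2 + 4641*v)
((159*89)*(-30))/(-2892840) + 2087094/y(1797) = ((159*89)*(-30))/(-2892840) + 2087094/(-9594 - 3*1797**2 + 4641*1797) = (14151*(-30))*(-1/2892840) + 2087094/(-9594 - 3*3229209 + 8339877) = -424530*(-1/2892840) + 2087094/(-9594 - 9687627 + 8339877) = 14151/96428 + 2087094/(-1357344) = 14151/96428 + 2087094*(-1/1357344) = 14151/96428 - 347849/226224 = -7585271887/5453581968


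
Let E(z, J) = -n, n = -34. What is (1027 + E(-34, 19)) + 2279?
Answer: 3340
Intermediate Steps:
E(z, J) = 34 (E(z, J) = -1*(-34) = 34)
(1027 + E(-34, 19)) + 2279 = (1027 + 34) + 2279 = 1061 + 2279 = 3340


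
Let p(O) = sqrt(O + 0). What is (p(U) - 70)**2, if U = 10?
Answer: (70 - sqrt(10))**2 ≈ 4467.3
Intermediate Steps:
p(O) = sqrt(O)
(p(U) - 70)**2 = (sqrt(10) - 70)**2 = (-70 + sqrt(10))**2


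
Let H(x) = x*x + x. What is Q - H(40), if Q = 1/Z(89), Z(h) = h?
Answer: -145959/89 ≈ -1640.0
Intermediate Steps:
H(x) = x + x² (H(x) = x² + x = x + x²)
Q = 1/89 ≈ 0.011236
Q - H(40) = 1/89 - 40*(1 + 40) = 1/89 - 40*41 = 1/89 - 1*1640 = 1/89 - 1640 = -145959/89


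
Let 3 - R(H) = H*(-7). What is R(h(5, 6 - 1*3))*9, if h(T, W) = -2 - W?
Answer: -288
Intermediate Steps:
R(H) = 3 + 7*H (R(H) = 3 - H*(-7) = 3 - (-7)*H = 3 + 7*H)
R(h(5, 6 - 1*3))*9 = (3 + 7*(-2 - (6 - 1*3)))*9 = (3 + 7*(-2 - (6 - 3)))*9 = (3 + 7*(-2 - 1*3))*9 = (3 + 7*(-2 - 3))*9 = (3 + 7*(-5))*9 = (3 - 35)*9 = -32*9 = -288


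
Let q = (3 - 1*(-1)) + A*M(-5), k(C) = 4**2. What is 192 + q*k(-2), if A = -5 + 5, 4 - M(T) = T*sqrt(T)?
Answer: 256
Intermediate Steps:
M(T) = 4 - T**(3/2) (M(T) = 4 - T*sqrt(T) = 4 - T**(3/2))
k(C) = 16
A = 0
q = 4 (q = (3 - 1*(-1)) + 0*(4 - (-5)**(3/2)) = (3 + 1) + 0*(4 - (-5)*I*sqrt(5)) = 4 + 0*(4 + 5*I*sqrt(5)) = 4 + 0 = 4)
192 + q*k(-2) = 192 + 4*16 = 192 + 64 = 256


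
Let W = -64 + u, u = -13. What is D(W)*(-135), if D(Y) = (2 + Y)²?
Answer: -759375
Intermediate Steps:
W = -77 (W = -64 - 13 = -77)
D(W)*(-135) = (2 - 77)²*(-135) = (-75)²*(-135) = 5625*(-135) = -759375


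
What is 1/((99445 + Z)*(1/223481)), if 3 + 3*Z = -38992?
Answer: 670443/259340 ≈ 2.5852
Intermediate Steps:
Z = -38995/3 (Z = -1 + (⅓)*(-38992) = -1 - 38992/3 = -38995/3 ≈ -12998.)
1/((99445 + Z)*(1/223481)) = 1/((99445 - 38995/3)*(1/223481)) = 1/((259340/3)*(1/223481)) = (3/259340)*223481 = 670443/259340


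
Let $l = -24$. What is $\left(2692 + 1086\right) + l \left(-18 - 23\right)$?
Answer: $4762$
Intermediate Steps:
$\left(2692 + 1086\right) + l \left(-18 - 23\right) = \left(2692 + 1086\right) - 24 \left(-18 - 23\right) = 3778 - -984 = 3778 + 984 = 4762$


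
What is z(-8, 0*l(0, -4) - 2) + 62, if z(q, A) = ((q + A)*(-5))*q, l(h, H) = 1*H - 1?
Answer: -338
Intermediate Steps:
l(h, H) = -1 + H (l(h, H) = H - 1 = -1 + H)
z(q, A) = q*(-5*A - 5*q) (z(q, A) = ((A + q)*(-5))*q = (-5*A - 5*q)*q = q*(-5*A - 5*q))
z(-8, 0*l(0, -4) - 2) + 62 = -5*(-8)*((0*(-1 - 4) - 2) - 8) + 62 = -5*(-8)*((0*(-5) - 2) - 8) + 62 = -5*(-8)*((0 - 2) - 8) + 62 = -5*(-8)*(-2 - 8) + 62 = -5*(-8)*(-10) + 62 = -400 + 62 = -338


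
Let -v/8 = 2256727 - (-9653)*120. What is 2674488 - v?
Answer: 29995184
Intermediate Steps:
v = -27320696 (v = -8*(2256727 - (-9653)*120) = -8*(2256727 - 1*(-1158360)) = -8*(2256727 + 1158360) = -8*3415087 = -27320696)
2674488 - v = 2674488 - 1*(-27320696) = 2674488 + 27320696 = 29995184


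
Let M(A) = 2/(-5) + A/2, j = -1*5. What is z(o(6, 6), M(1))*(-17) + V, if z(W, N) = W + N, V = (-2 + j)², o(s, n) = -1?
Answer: 643/10 ≈ 64.300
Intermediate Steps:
j = -5
V = 49 (V = (-2 - 5)² = (-7)² = 49)
M(A) = -⅖ + A/2 (M(A) = 2*(-⅕) + A*(½) = -⅖ + A/2)
z(W, N) = N + W
z(o(6, 6), M(1))*(-17) + V = ((-⅖ + (½)*1) - 1)*(-17) + 49 = ((-⅖ + ½) - 1)*(-17) + 49 = (⅒ - 1)*(-17) + 49 = -9/10*(-17) + 49 = 153/10 + 49 = 643/10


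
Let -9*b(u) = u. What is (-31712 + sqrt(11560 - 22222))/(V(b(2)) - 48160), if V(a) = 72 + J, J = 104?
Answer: 1982/2999 - I*sqrt(10662)/47984 ≈ 0.66089 - 0.0021519*I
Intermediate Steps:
b(u) = -u/9
V(a) = 176 (V(a) = 72 + 104 = 176)
(-31712 + sqrt(11560 - 22222))/(V(b(2)) - 48160) = (-31712 + sqrt(11560 - 22222))/(176 - 48160) = (-31712 + sqrt(-10662))/(-47984) = (-31712 + I*sqrt(10662))*(-1/47984) = 1982/2999 - I*sqrt(10662)/47984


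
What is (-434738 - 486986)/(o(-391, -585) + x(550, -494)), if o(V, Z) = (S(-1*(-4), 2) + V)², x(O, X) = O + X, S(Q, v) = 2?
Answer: -921724/151377 ≈ -6.0889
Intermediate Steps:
o(V, Z) = (2 + V)²
(-434738 - 486986)/(o(-391, -585) + x(550, -494)) = (-434738 - 486986)/((2 - 391)² + (550 - 494)) = -921724/((-389)² + 56) = -921724/(151321 + 56) = -921724/151377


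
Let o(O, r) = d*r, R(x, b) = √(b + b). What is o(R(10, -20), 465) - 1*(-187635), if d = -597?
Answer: -89970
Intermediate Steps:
R(x, b) = √2*√b (R(x, b) = √(2*b) = √2*√b)
o(O, r) = -597*r
o(R(10, -20), 465) - 1*(-187635) = -597*465 - 1*(-187635) = -277605 + 187635 = -89970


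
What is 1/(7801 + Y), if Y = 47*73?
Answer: 1/11232 ≈ 8.9031e-5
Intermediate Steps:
Y = 3431
1/(7801 + Y) = 1/(7801 + 3431) = 1/11232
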